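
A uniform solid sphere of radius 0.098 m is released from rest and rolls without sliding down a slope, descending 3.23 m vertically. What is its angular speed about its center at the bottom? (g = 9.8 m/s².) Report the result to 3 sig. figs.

ω ≈ 68.6 rad/s

With I = (2/5)MR², the ratio k = I/(MR²) is 0.4.
Pure rolling means v = ωR; then KE = ½Mv² + ½I(v/R)² = ½(1+k)Mv² = (7/10)Mv².
Energy conservation Mgh = ½(1+k)Mv² gives v = √(2gh/(1+k)) = √(2 × 9.8 × 3.23 / 1.4) = 6.725 m/s.
The angular speed follows from ω = v/R = 6.725/0.098 ≈ 68.6 rad/s.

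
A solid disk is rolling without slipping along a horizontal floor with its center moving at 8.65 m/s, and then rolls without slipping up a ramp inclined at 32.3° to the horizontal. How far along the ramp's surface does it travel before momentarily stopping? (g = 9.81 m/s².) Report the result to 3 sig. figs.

The moment of inertia is (1/2)MR², giving k ≡ I/(MR²) = 0.5.
The rolling condition ω = v/R makes the rotational term ½I(v/R)² = ½kMv², so KE_total = ½(1+k)Mv² = (3/4)Mv².
Setting this equal to Mgh gives the vertical rise h = (1+k)v₀²/(2g) = 1.5×8.65²/(2×9.81) = 5.72 m.
Along the incline, d = h/sinθ = 5.72/sin32.3° ≈ 10.7 m.

d ≈ 10.7 m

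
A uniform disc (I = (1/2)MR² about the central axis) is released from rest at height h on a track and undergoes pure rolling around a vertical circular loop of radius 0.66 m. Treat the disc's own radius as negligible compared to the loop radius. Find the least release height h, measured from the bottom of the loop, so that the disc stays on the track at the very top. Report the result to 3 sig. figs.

h_min ≈ 1.82 m

With I = (1/2)MR², the ratio k = I/(MR²) is 0.5.
At the top of the loop, the minimum-contact condition is Mg = Mv_top²/r, so v_top² = gr.
With ω = v/R, the kinetic energy at speed v is ½(1+k)Mv² = (3/4)Mv².
Energy conservation from release (height h) to the top (height 2r): Mgh = Mg(2r) + (3/4)M·gr.
Thus h_min = 2r + (1+k)r/2 = r(2 + 1.5/2) = 0.66 × 2.75 ≈ 1.82 m.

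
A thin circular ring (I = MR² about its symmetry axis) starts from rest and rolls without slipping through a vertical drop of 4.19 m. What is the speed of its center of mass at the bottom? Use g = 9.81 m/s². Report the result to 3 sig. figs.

Here I = MR², so the shape factor k = I/(MR²) = 1.
Rolling without slipping gives ω = v/R, so the total kinetic energy is ½Mv² + ½Iω² = ½(1+k)Mv² = Mv².
Setting Mgh = Mv² gives v = √(2gh/(1+k)) = √(2·9.81·4.19/2) ≈ 6.41 m/s.

v ≈ 6.41 m/s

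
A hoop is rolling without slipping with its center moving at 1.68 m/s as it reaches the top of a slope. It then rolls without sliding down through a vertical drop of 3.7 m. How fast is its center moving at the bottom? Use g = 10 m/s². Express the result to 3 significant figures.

Here I = MR², so the shape factor k = I/(MR²) = 1.
Since it rolls without slipping, ω = v/R and KE = ½Mv² + ½Iω² = ½(1+k)Mv² = Mv².
Energy conservation: Mv₀² + Mgh = Mv², so v² = v₀² + 2gh/(1+k).
v = √(1.68² + 2×10×3.7/2) = √39.82 ≈ 6.31 m/s.

v ≈ 6.31 m/s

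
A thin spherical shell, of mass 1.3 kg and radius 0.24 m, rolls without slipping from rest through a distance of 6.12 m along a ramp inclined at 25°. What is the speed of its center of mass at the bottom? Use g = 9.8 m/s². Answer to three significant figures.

v ≈ 5.52 m/s

With I = (2/3)MR², the ratio k = I/(MR²) is 2/3.
Since it rolls without slipping, ω = v/R and KE = ½Mv² + ½Iω² = ½(1+k)Mv² = (5/6)Mv².
The vertical drop is h = L sinθ = 6.12 × sin25° = 2.586 m.
Energy conservation: Mgh = (5/6)Mv², so v = √(2gh/(1+k)) = √(2 × 9.8 × 2.586 / 1.667) ≈ 5.52 m/s.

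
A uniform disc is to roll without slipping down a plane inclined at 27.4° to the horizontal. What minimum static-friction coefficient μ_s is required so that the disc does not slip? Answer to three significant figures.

μ_min ≈ 0.173

Here I = (1/2)MR², so the shape factor k = I/(MR²) = 0.5.
Translational: Mg sinθ − f = Ma. Rotational about the CM: fR = Iα = kMRa, so f = kMa.
These give a = g sinθ/(1+k) and the required friction f = kMg sinθ/(1+k).
With N = Mg cosθ, the no-slip condition f ≤ μN gives μ_min = f/N = k tanθ/(1+k).
μ_min = 0.5 × tan27.4° / 1.5 ≈ 0.173.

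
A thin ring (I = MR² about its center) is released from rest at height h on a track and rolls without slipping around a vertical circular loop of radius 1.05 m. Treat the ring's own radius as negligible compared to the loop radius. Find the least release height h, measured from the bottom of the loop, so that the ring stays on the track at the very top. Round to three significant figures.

The moment of inertia is MR², giving k ≡ I/(MR²) = 1.
At the top of the loop, the minimum-contact condition is Mg = Mv_top²/r, so v_top² = gr.
With ω = v/R, the kinetic energy at speed v is ½(1+k)Mv² = Mv².
Energy conservation from release (height h) to the top (height 2r): Mgh = Mg(2r) + M·gr.
Thus h_min = 2r + (1+k)r/2 = r(2 + 2/2) = 1.05 × 3 ≈ 3.15 m.

h_min ≈ 3.15 m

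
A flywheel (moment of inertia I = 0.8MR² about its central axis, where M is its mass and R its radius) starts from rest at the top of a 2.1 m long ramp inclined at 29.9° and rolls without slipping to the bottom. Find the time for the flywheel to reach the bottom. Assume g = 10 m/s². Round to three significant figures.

Here I = 0.8MR², so the shape factor k = I/(MR²) = 0.8.
Translational: Mg sinθ − f = Ma. Rotational about the CM: fR = Iα = kMRa, so f = kMa.
Hence a = g sinθ/(1+k) = 10×sin29.9°/1.8 = 2.769 m/s².
Starting from rest, L = ½at², so t = √(2L/a) = √(2×2.1/2.769) ≈ 1.23 s.

t ≈ 1.23 s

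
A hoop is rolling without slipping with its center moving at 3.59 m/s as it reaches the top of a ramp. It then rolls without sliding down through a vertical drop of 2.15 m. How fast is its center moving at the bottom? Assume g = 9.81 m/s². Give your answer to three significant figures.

Here I = MR², so the shape factor k = I/(MR²) = 1.
Pure rolling means v = ωR; then KE = ½Mv² + ½I(v/R)² = ½(1+k)Mv² = Mv².
Conserving energy between top and bottom: Mv² = Mv₀² + Mgh, hence v² = v₀² + 2gh/(1+k).
v = √(3.59² + 2×9.81×2.15/2) = √33.98 ≈ 5.83 m/s.

v ≈ 5.83 m/s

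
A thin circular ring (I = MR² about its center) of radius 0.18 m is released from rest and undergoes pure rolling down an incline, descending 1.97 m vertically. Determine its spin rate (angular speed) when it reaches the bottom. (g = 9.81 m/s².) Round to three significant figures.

ω ≈ 24.4 rad/s

Here I = MR², so the shape factor k = I/(MR²) = 1.
Since it rolls without slipping, ω = v/R and KE = ½Mv² + ½Iω² = ½(1+k)Mv² = Mv².
Energy conservation Mgh = ½(1+k)Mv² gives v = √(2gh/(1+k)) = √(2 × 9.81 × 1.97 / 2) = 4.396 m/s.
The angular speed follows from ω = v/R = 4.396/0.18 ≈ 24.4 rad/s.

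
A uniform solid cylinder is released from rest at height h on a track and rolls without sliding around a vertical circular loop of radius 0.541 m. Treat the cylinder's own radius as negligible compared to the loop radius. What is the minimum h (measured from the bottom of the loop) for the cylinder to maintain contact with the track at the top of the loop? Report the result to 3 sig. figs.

For this body I = (1/2)MR², i.e. k = I/(MR²) = 0.5.
At the top of the loop, the minimum-contact condition is Mg = Mv_top²/r, so v_top² = gr.
With ω = v/R, the kinetic energy at speed v is ½(1+k)Mv² = (3/4)Mv².
Energy conservation from release (height h) to the top (height 2r): Mgh = Mg(2r) + (3/4)M·gr.
Thus h_min = 2r + (1+k)r/2 = r(2 + 1.5/2) = 0.541 × 2.75 ≈ 1.49 m.

h_min ≈ 1.49 m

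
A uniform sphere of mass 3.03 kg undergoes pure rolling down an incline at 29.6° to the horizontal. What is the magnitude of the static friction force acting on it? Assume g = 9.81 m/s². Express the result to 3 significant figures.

Here I = (2/5)MR², so the shape factor k = I/(MR²) = 0.4.
Along the incline Mg sinθ − f = Ma, and torque about the center fR = Iα = kMR²(a/R) gives f = kMa.
Combining, a = g sinθ/(1+k) and f = kMa = kMg sinθ/(1+k).
f = 0.4 × 3.03 × 9.81 × sin29.6° / 1.4 ≈ 4.19 N.

f ≈ 4.19 N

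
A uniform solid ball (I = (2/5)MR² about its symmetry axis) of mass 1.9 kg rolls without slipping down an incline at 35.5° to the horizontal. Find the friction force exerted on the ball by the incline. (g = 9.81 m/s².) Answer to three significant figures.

f ≈ 3.09 N

With I = (2/5)MR², the ratio k = I/(MR²) is 0.4.
Along the incline Mg sinθ − f = Ma, and torque about the center fR = Iα = kMR²(a/R) gives f = kMa.
Combining, a = g sinθ/(1+k) and f = kMa = kMg sinθ/(1+k).
f = 0.4 × 1.9 × 9.81 × sin35.5° / 1.4 ≈ 3.09 N.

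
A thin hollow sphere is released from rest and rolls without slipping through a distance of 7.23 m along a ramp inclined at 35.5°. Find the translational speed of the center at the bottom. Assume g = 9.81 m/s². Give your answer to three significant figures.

Here I = (2/3)MR², so the shape factor k = I/(MR²) = 2/3.
Rolling without slipping gives ω = v/R, so the total kinetic energy is ½Mv² + ½Iω² = ½(1+k)Mv² = (5/6)Mv².
The vertical drop is h = L sinθ = 7.23 × sin35.5° = 4.198 m.
Energy conservation: Mgh = (5/6)Mv², so v = √(2gh/(1+k)) = √(2 × 9.81 × 4.198 / 1.667) ≈ 7.03 m/s.

v ≈ 7.03 m/s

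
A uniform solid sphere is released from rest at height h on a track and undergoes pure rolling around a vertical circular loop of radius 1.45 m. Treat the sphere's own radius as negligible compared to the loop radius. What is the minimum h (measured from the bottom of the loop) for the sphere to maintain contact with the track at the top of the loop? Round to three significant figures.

h_min ≈ 3.92 m

With I = (2/5)MR², the ratio k = I/(MR²) is 0.4.
At the top, contact is just lost when gravity alone supplies the centripetal force: Mg = Mv_top²/r, i.e. v_top² = gr.
With ω = v/R, the kinetic energy at speed v is ½(1+k)Mv² = (7/10)Mv².
Energy conservation from release (height h) to the top (height 2r): Mgh = Mg(2r) + (7/10)M·gr.
Thus h_min = 2r + (1+k)r/2 = r(2 + 1.4/2) = 1.45 × 2.7 ≈ 3.92 m.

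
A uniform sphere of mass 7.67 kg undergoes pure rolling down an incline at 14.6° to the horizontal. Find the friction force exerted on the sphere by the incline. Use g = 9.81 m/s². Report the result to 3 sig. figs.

f ≈ 5.42 N

The moment of inertia is (2/5)MR², giving k ≡ I/(MR²) = 0.4.
Along the incline Mg sinθ − f = Ma, and torque about the center fR = Iα = kMR²(a/R) gives f = kMa.
Combining, a = g sinθ/(1+k) and f = kMa = kMg sinθ/(1+k).
f = 0.4 × 7.67 × 9.81 × sin14.6° / 1.4 ≈ 5.42 N.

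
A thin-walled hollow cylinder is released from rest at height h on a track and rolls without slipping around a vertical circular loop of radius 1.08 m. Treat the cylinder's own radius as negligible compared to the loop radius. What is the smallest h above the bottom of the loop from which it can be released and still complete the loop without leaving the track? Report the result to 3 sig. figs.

Here I = MR², so the shape factor k = I/(MR²) = 1.
At the top, contact is just lost when gravity alone supplies the centripetal force: Mg = Mv_top²/r, i.e. v_top² = gr.
With ω = v/R, the kinetic energy at speed v is ½(1+k)Mv² = Mv².
Energy conservation from release (height h) to the top (height 2r): Mgh = Mg(2r) + M·gr.
Thus h_min = 2r + (1+k)r/2 = r(2 + 2/2) = 1.08 × 3 ≈ 3.24 m.

h_min ≈ 3.24 m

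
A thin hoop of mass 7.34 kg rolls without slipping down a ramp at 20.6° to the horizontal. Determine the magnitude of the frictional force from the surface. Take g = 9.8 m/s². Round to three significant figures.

f ≈ 12.7 N

Here I = MR², so the shape factor k = I/(MR²) = 1.
Newton's second law down the slope: Mg sinθ − f = Ma. The torque equation fR = Iα (with α = a/R) gives f = kMa.
Combining, a = g sinθ/(1+k) and f = kMa = kMg sinθ/(1+k).
f = 1 × 7.34 × 9.8 × sin20.6° / 2 ≈ 12.7 N.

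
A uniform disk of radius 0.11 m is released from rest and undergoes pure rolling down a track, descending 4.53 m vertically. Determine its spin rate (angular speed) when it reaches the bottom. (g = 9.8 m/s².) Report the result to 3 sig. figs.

Here I = (1/2)MR², so the shape factor k = I/(MR²) = 0.5.
Rolling without slipping gives ω = v/R, so the total kinetic energy is ½Mv² + ½Iω² = ½(1+k)Mv² = (3/4)Mv².
Energy conservation Mgh = ½(1+k)Mv² gives v = √(2gh/(1+k)) = √(2 × 9.8 × 4.53 / 1.5) = 7.694 m/s.
Then ω = v/R = 7.694 / 0.11 ≈ 69.9 rad/s.

ω ≈ 69.9 rad/s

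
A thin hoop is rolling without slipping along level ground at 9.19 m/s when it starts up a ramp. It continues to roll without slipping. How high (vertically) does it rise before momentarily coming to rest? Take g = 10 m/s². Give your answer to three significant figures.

h ≈ 8.45 m

The moment of inertia is MR², giving k ≡ I/(MR²) = 1.
Since it rolls without slipping, ω = v/R and KE = ½Mv² + ½Iω² = ½(1+k)Mv² = Mv².
All of this converts to potential energy at the highest point: Mv₀² = Mgh.
Thus h = (1+k)v₀²/(2g) = 2 × 9.19² / (2 × 10) ≈ 8.45 m.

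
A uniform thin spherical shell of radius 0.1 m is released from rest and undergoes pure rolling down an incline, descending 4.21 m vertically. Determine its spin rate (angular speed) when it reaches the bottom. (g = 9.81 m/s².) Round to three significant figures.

ω ≈ 70.4 rad/s

Here I = (2/3)MR², so the shape factor k = I/(MR²) = 2/3.
Since it rolls without slipping, ω = v/R and KE = ½Mv² + ½Iω² = ½(1+k)Mv² = (5/6)Mv².
Energy conservation Mgh = ½(1+k)Mv² gives v = √(2gh/(1+k)) = √(2 × 9.81 × 4.21 / 1.667) = 7.04 m/s.
Then ω = v/R = 7.04 / 0.1 ≈ 70.4 rad/s.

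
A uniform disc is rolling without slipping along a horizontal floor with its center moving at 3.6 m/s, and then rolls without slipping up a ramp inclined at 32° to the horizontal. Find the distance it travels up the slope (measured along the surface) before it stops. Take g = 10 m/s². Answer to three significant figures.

d ≈ 1.83 m

Here I = (1/2)MR², so the shape factor k = I/(MR²) = 0.5.
Rolling without slipping gives ω = v/R, so the total kinetic energy is ½Mv² + ½Iω² = ½(1+k)Mv² = (3/4)Mv².
Setting this equal to Mgh gives the vertical rise h = (1+k)v₀²/(2g) = 1.5×3.6²/(2×10) = 0.972 m.
The distance along the slope is d = h/sinθ = 0.972/sin32° ≈ 1.83 m.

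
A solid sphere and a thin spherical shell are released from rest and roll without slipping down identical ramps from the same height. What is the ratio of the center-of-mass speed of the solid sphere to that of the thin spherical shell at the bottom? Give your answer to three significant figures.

v_ratio ≈ 1.09

Each satisfies Mgh = ½(1+k)Mv² with k = I/(MR²), so v ∝ 1/√(1+k).
For the solid sphere k = 0.4; for the thin spherical shell k = 2/3.
v₁/v₂ = √((1+k₂)/(1+k₁)) = √(1.667/1.4) ≈ 1.09.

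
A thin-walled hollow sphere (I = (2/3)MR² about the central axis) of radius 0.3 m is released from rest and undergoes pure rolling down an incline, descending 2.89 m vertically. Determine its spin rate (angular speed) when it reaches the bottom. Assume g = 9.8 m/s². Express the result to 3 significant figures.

The moment of inertia is (2/3)MR², giving k ≡ I/(MR²) = 2/3.
Since it rolls without slipping, ω = v/R and KE = ½Mv² + ½Iω² = ½(1+k)Mv² = (5/6)Mv².
Energy conservation Mgh = ½(1+k)Mv² gives v = √(2gh/(1+k)) = √(2 × 9.8 × 2.89 / 1.667) = 5.83 m/s.
The angular speed follows from ω = v/R = 5.83/0.3 ≈ 19.4 rad/s.

ω ≈ 19.4 rad/s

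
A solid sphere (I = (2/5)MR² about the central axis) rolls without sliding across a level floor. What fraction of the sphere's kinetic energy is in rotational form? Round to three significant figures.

The moment of inertia is (2/5)MR², giving k ≡ I/(MR²) = 0.4.
With ω = v/R, KE_trans = ½Mv² and KE_rot = ½Iω² = ½kMv², so KE_total = ½(1+k)Mv².
The rotational fraction is therefore k/(1+k) = 0.4/1.4 ≈ 0.286.

fraction ≈ 0.286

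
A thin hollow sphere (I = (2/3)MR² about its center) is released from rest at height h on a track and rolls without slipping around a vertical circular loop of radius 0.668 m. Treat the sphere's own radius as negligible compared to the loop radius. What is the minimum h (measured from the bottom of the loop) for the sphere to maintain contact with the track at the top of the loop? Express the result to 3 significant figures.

h_min ≈ 1.89 m

With I = (2/3)MR², the ratio k = I/(MR²) is 2/3.
At the top, contact is just lost when gravity alone supplies the centripetal force: Mg = Mv_top²/r, i.e. v_top² = gr.
With ω = v/R, the kinetic energy at speed v is ½(1+k)Mv² = (5/6)Mv².
Energy conservation from release (height h) to the top (height 2r): Mgh = Mg(2r) + (5/6)M·gr.
Thus h_min = 2r + (1+k)r/2 = r(2 + 1.667/2) = 0.668 × 2.833 ≈ 1.89 m.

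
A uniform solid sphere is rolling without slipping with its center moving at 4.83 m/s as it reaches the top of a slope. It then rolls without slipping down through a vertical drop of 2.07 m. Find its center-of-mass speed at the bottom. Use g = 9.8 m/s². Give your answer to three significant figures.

The moment of inertia is (2/5)MR², giving k ≡ I/(MR²) = 0.4.
The rolling condition ω = v/R makes the rotational term ½I(v/R)² = ½kMv², so KE_total = ½(1+k)Mv² = (7/10)Mv².
Conserving energy between top and bottom: (7/10)Mv² = (7/10)Mv₀² + Mgh, hence v² = v₀² + 2gh/(1+k).
v = √(4.83² + 2×9.8×2.07/1.4) = √52.31 ≈ 7.23 m/s.

v ≈ 7.23 m/s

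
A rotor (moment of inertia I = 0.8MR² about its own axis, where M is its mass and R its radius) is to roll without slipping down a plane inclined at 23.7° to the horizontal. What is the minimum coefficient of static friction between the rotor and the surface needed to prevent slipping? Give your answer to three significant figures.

μ_min ≈ 0.195

For this body I = 0.8MR², i.e. k = I/(MR²) = 0.8.
Newton's second law down the slope: Mg sinθ − f = Ma. The torque equation fR = Iα (with α = a/R) gives f = kMa.
These give a = g sinθ/(1+k) and the required friction f = kMg sinθ/(1+k).
With N = Mg cosθ, the no-slip condition f ≤ μN gives μ_min = f/N = k tanθ/(1+k).
μ_min = 0.8 × tan23.7° / 1.8 ≈ 0.195.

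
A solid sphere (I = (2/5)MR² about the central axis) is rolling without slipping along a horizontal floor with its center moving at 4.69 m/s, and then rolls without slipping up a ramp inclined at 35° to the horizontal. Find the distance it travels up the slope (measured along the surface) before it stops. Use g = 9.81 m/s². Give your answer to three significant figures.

d ≈ 2.74 m

With I = (2/5)MR², the ratio k = I/(MR²) is 0.4.
Since it rolls without slipping, ω = v/R and KE = ½Mv² + ½Iω² = ½(1+k)Mv² = (7/10)Mv².
Setting this equal to Mgh gives the vertical rise h = (1+k)v₀²/(2g) = 1.4×4.69²/(2×9.81) = 1.57 m.
The distance along the slope is d = h/sinθ = 1.57/sin35° ≈ 2.74 m.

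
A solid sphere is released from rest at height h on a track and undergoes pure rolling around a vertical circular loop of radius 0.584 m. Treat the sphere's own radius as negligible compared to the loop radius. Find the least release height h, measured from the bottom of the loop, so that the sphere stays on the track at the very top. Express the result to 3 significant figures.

With I = (2/5)MR², the ratio k = I/(MR²) is 0.4.
At the top of the loop, the minimum-contact condition is Mg = Mv_top²/r, so v_top² = gr.
With ω = v/R, the kinetic energy at speed v is ½(1+k)Mv² = (7/10)Mv².
Energy conservation from release (height h) to the top (height 2r): Mgh = Mg(2r) + (7/10)M·gr.
Thus h_min = 2r + (1+k)r/2 = r(2 + 1.4/2) = 0.584 × 2.7 ≈ 1.58 m.

h_min ≈ 1.58 m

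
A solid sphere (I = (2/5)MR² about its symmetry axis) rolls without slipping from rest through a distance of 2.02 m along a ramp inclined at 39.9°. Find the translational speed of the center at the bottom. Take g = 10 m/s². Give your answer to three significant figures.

For this body I = (2/5)MR², i.e. k = I/(MR²) = 0.4.
Rolling without slipping gives ω = v/R, so the total kinetic energy is ½Mv² + ½Iω² = ½(1+k)Mv² = (7/10)Mv².
The vertical drop is h = L sinθ = 2.02 × sin39.9° = 1.296 m.
Setting Mgh = (7/10)Mv² gives v = √(2gh/(1+k)) = √(2·10·1.296/1.4) ≈ 4.30 m/s.

v ≈ 4.30 m/s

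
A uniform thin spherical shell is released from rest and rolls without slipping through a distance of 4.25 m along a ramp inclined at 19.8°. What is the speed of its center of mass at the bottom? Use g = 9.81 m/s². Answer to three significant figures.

v ≈ 4.12 m/s

For this body I = (2/3)MR², i.e. k = I/(MR²) = 2/3.
Since it rolls without slipping, ω = v/R and KE = ½Mv² + ½Iω² = ½(1+k)Mv² = (5/6)Mv².
The vertical drop is h = L sinθ = 4.25 × sin19.8° = 1.44 m.
Energy conservation: Mgh = (5/6)Mv², so v = √(2gh/(1+k)) = √(2 × 9.81 × 1.44 / 1.667) ≈ 4.12 m/s.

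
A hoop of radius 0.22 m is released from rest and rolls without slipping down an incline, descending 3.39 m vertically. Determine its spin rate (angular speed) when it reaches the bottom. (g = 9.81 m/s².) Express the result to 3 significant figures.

The moment of inertia is MR², giving k ≡ I/(MR²) = 1.
Rolling without slipping gives ω = v/R, so the total kinetic energy is ½Mv² + ½Iω² = ½(1+k)Mv² = Mv².
Energy conservation Mgh = ½(1+k)Mv² gives v = √(2gh/(1+k)) = √(2 × 9.81 × 3.39 / 2) = 5.767 m/s.
Then ω = v/R = 5.767 / 0.22 ≈ 26.2 rad/s.

ω ≈ 26.2 rad/s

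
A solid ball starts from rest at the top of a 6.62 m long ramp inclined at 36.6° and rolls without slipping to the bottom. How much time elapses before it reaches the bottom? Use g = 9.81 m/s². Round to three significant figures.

With I = (2/5)MR², the ratio k = I/(MR²) is 0.4.
Newton's second law down the slope: Mg sinθ − f = Ma. The torque equation fR = Iα (with α = a/R) gives f = kMa.
Hence a = g sinθ/(1+k) = 9.81×sin36.6°/1.4 = 4.178 m/s².
Starting from rest, L = ½at², so t = √(2L/a) = √(2×6.62/4.178) ≈ 1.78 s.

t ≈ 1.78 s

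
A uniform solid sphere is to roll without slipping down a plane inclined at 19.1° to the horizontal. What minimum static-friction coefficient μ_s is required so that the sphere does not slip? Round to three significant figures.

With I = (2/5)MR², the ratio k = I/(MR²) is 0.4.
Along the incline Mg sinθ − f = Ma, and torque about the center fR = Iα = kMR²(a/R) gives f = kMa.
These give a = g sinθ/(1+k) and the required friction f = kMg sinθ/(1+k).
The normal force is N = Mg cosθ, so μ_min = f/N = k tanθ/(1+k).
μ_min = 0.4 × tan19.1° / 1.4 ≈ 0.0989.

μ_min ≈ 0.0989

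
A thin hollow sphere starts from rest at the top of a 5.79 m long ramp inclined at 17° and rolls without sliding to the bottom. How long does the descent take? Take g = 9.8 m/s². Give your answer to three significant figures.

The moment of inertia is (2/3)MR², giving k ≡ I/(MR²) = 2/3.
Newton's second law down the slope: Mg sinθ − f = Ma. The torque equation fR = Iα (with α = a/R) gives f = kMa.
Hence a = g sinθ/(1+k) = 9.8×sin17°/1.667 = 1.719 m/s².
Starting from rest, L = ½at², so t = √(2L/a) = √(2×5.79/1.719) ≈ 2.60 s.

t ≈ 2.60 s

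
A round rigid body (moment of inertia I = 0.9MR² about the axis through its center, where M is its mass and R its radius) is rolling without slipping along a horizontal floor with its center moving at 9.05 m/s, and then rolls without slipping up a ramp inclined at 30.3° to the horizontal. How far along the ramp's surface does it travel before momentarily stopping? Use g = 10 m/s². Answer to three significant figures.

d ≈ 15.4 m

Here I = 0.9MR², so the shape factor k = I/(MR²) = 0.9.
The rolling condition ω = v/R makes the rotational term ½I(v/R)² = ½kMv², so KE_total = ½(1+k)Mv² = (19/20)Mv².
Setting this equal to Mgh gives the vertical rise h = (1+k)v₀²/(2g) = 1.9×9.05²/(2×10) = 7.781 m.
The distance along the slope is d = h/sinθ = 7.781/sin30.3° ≈ 15.4 m.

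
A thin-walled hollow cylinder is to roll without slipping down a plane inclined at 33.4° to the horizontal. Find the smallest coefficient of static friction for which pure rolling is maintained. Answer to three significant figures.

Here I = MR², so the shape factor k = I/(MR²) = 1.
Along the incline Mg sinθ − f = Ma, and torque about the center fR = Iα = kMR²(a/R) gives f = kMa.
These give a = g sinθ/(1+k) and the required friction f = kMg sinθ/(1+k).
The normal force is N = Mg cosθ, so μ_min = f/N = k tanθ/(1+k).
μ_min = 1 × tan33.4° / 2 ≈ 0.330.

μ_min ≈ 0.330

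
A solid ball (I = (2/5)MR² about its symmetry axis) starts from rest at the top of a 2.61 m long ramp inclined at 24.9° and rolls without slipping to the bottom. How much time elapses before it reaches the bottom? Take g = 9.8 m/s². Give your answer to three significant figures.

Here I = (2/5)MR², so the shape factor k = I/(MR²) = 0.4.
Newton's second law down the slope: Mg sinθ − f = Ma. The torque equation fR = Iα (with α = a/R) gives f = kMa.
Hence a = g sinθ/(1+k) = 9.8×sin24.9°/1.4 = 2.947 m/s².
Starting from rest, L = ½at², so t = √(2L/a) = √(2×2.61/2.947) ≈ 1.33 s.

t ≈ 1.33 s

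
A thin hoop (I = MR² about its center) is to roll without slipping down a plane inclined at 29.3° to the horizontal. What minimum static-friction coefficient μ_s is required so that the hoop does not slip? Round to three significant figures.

μ_min ≈ 0.281

With I = MR², the ratio k = I/(MR²) is 1.
Along the incline Mg sinθ − f = Ma, and torque about the center fR = Iα = kMR²(a/R) gives f = kMa.
These give a = g sinθ/(1+k) and the required friction f = kMg sinθ/(1+k).
With N = Mg cosθ, the no-slip condition f ≤ μN gives μ_min = f/N = k tanθ/(1+k).
μ_min = 1 × tan29.3° / 2 ≈ 0.281.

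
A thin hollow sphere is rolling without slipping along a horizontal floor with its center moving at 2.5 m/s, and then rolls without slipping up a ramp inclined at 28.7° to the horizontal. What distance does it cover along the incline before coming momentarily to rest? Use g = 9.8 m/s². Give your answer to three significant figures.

d ≈ 1.11 m

The moment of inertia is (2/3)MR², giving k ≡ I/(MR²) = 2/3.
Pure rolling means v = ωR; then KE = ½Mv² + ½I(v/R)² = ½(1+k)Mv² = (5/6)Mv².
Setting this equal to Mgh gives the vertical rise h = (1+k)v₀²/(2g) = 1.667×2.5²/(2×9.8) = 0.5315 m.
Along the incline, d = h/sinθ = 0.5315/sin28.7° ≈ 1.11 m.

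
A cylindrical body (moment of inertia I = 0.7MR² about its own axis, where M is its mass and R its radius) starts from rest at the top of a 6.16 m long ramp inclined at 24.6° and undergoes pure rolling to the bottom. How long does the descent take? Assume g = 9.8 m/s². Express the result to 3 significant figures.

t ≈ 2.27 s

The moment of inertia is 0.7MR², giving k ≡ I/(MR²) = 0.7.
Along the incline Mg sinθ − f = Ma, and torque about the center fR = Iα = kMR²(a/R) gives f = kMa.
Hence a = g sinθ/(1+k) = 9.8×sin24.6°/1.7 = 2.4 m/s².
With constant a from rest, t = √(2L/a) = √(2·6.16/2.4) ≈ 2.27 s.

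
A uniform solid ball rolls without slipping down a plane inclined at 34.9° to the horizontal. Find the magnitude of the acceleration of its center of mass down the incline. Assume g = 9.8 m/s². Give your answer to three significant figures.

The moment of inertia is (2/5)MR², giving k ≡ I/(MR²) = 0.4.
Newton's second law down the slope: Mg sinθ − f = Ma. The torque equation fR = Iα (with α = a/R) gives f = kMa.
Eliminating f: Mg sinθ = (1+k)Ma, so a = g sinθ/(1+k) = 9.8 × sin34.9° / 1.4 ≈ 4.01 m/s².

a ≈ 4.01 m/s²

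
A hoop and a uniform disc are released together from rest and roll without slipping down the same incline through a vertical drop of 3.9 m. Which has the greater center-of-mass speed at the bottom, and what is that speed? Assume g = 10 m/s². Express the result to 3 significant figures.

For rolling without slipping, Mgh = ½(1+k)Mv² where k = I/(MR²), so v = √(2gh/(1+k)).
Hoop: k = 1, giving v = √(2×10×3.9/2) = 6.245 m/s.
Uniform disc: k = 0.5, giving v = √(2×10×3.9/1.5) = 7.211 m/s.
The smaller k wins: the uniform disc, at ≈ 7.21 m/s.

the uniform disc, at v ≈ 7.21 m/s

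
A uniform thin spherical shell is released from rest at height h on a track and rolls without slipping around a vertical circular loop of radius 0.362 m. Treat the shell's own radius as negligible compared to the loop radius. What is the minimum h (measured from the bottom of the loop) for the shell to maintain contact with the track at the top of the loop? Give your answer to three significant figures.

With I = (2/3)MR², the ratio k = I/(MR²) is 2/3.
At the top of the loop, the minimum-contact condition is Mg = Mv_top²/r, so v_top² = gr.
With ω = v/R, the kinetic energy at speed v is ½(1+k)Mv² = (5/6)Mv².
Energy conservation from release (height h) to the top (height 2r): Mgh = Mg(2r) + (5/6)M·gr.
Thus h_min = 2r + (1+k)r/2 = r(2 + 1.667/2) = 0.362 × 2.833 ≈ 1.03 m.

h_min ≈ 1.03 m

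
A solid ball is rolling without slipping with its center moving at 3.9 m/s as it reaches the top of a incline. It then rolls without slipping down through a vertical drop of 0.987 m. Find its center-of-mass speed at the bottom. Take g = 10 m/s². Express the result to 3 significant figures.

With I = (2/5)MR², the ratio k = I/(MR²) is 0.4.
The rolling condition ω = v/R makes the rotational term ½I(v/R)² = ½kMv², so KE_total = ½(1+k)Mv² = (7/10)Mv².
Conserving energy between top and bottom: (7/10)Mv² = (7/10)Mv₀² + Mgh, hence v² = v₀² + 2gh/(1+k).
v = √(3.9² + 2×10×0.987/1.4) = √29.31 ≈ 5.41 m/s.

v ≈ 5.41 m/s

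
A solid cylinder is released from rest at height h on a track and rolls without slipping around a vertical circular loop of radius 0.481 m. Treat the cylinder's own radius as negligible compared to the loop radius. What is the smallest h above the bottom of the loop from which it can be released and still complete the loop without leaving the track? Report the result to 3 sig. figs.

h_min ≈ 1.32 m

The moment of inertia is (1/2)MR², giving k ≡ I/(MR²) = 0.5.
At the top, contact is just lost when gravity alone supplies the centripetal force: Mg = Mv_top²/r, i.e. v_top² = gr.
With ω = v/R, the kinetic energy at speed v is ½(1+k)Mv² = (3/4)Mv².
Energy conservation from release (height h) to the top (height 2r): Mgh = Mg(2r) + (3/4)M·gr.
Thus h_min = 2r + (1+k)r/2 = r(2 + 1.5/2) = 0.481 × 2.75 ≈ 1.32 m.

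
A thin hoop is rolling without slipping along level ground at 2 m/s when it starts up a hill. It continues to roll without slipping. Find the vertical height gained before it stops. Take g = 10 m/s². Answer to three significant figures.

h ≈ 0.400 m

The moment of inertia is MR², giving k ≡ I/(MR²) = 1.
Since it rolls without slipping, ω = v/R and KE = ½Mv² + ½Iω² = ½(1+k)Mv² = Mv².
At the top the kinetic energy is zero, so Mv₀² = Mgh.
Thus h = (1+k)v₀²/(2g) = 2 × 2² / (2 × 10) ≈ 0.400 m.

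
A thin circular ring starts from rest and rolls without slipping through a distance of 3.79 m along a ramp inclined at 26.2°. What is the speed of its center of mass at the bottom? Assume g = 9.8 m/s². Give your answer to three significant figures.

v ≈ 4.05 m/s

For this body I = MR², i.e. k = I/(MR²) = 1.
The rolling condition ω = v/R makes the rotational term ½I(v/R)² = ½kMv², so KE_total = ½(1+k)Mv² = Mv².
The vertical drop is h = L sinθ = 3.79 × sin26.2° = 1.673 m.
Setting Mgh = Mv² gives v = √(2gh/(1+k)) = √(2·9.8·1.673/2) ≈ 4.05 m/s.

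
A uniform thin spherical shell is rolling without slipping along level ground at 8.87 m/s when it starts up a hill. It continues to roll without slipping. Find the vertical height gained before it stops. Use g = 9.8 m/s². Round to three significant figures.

h ≈ 6.69 m

Here I = (2/3)MR², so the shape factor k = I/(MR²) = 2/3.
Rolling without slipping gives ω = v/R, so the total kinetic energy is ½Mv² + ½Iω² = ½(1+k)Mv² = (5/6)Mv².
All of this converts to potential energy at the highest point: (5/6)Mv₀² = Mgh.
Thus h = (1+k)v₀²/(2g) = 1.667 × 8.87² / (2 × 9.8) ≈ 6.69 m.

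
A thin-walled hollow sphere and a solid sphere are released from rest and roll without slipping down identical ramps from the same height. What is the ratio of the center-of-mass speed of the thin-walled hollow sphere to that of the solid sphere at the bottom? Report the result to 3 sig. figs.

v_ratio ≈ 0.917

Each satisfies Mgh = ½(1+k)Mv² with k = I/(MR²), so v ∝ 1/√(1+k).
For the thin-walled hollow sphere k = 2/3; for the solid sphere k = 0.4.
v₁/v₂ = √((1+k₂)/(1+k₁)) = √(1.4/1.667) ≈ 0.917.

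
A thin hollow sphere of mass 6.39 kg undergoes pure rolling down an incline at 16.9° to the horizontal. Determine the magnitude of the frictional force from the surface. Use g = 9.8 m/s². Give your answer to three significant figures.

Here I = (2/3)MR², so the shape factor k = I/(MR²) = 2/3.
Newton's second law down the slope: Mg sinθ − f = Ma. The torque equation fR = Iα (with α = a/R) gives f = kMa.
Combining, a = g sinθ/(1+k) and f = kMa = kMg sinθ/(1+k).
f = (2/3) × 6.39 × 9.8 × sin16.9° / 1.667 ≈ 7.28 N.

f ≈ 7.28 N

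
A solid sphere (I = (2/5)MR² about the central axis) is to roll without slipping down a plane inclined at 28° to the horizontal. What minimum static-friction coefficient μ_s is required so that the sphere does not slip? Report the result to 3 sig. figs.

μ_min ≈ 0.152

With I = (2/5)MR², the ratio k = I/(MR²) is 0.4.
Translational: Mg sinθ − f = Ma. Rotational about the CM: fR = Iα = kMRa, so f = kMa.
These give a = g sinθ/(1+k) and the required friction f = kMg sinθ/(1+k).
With N = Mg cosθ, the no-slip condition f ≤ μN gives μ_min = f/N = k tanθ/(1+k).
μ_min = 0.4 × tan28° / 1.4 ≈ 0.152.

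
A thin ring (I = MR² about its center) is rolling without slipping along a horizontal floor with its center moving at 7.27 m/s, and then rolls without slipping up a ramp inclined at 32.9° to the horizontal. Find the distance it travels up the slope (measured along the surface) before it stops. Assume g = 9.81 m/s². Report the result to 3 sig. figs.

With I = MR², the ratio k = I/(MR²) is 1.
Since it rolls without slipping, ω = v/R and KE = ½Mv² + ½Iω² = ½(1+k)Mv² = Mv².
Setting this equal to Mgh gives the vertical rise h = (1+k)v₀²/(2g) = 2×7.27²/(2×9.81) = 5.388 m.
The distance along the slope is d = h/sinθ = 5.388/sin32.9° ≈ 9.92 m.

d ≈ 9.92 m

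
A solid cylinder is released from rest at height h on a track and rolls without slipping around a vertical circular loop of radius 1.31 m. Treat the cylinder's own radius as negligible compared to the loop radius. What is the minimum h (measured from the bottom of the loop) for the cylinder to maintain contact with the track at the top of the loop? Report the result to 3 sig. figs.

h_min ≈ 3.60 m

For this body I = (1/2)MR², i.e. k = I/(MR²) = 0.5.
At the top of the loop, the minimum-contact condition is Mg = Mv_top²/r, so v_top² = gr.
With ω = v/R, the kinetic energy at speed v is ½(1+k)Mv² = (3/4)Mv².
Energy conservation from release (height h) to the top (height 2r): Mgh = Mg(2r) + (3/4)M·gr.
Thus h_min = 2r + (1+k)r/2 = r(2 + 1.5/2) = 1.31 × 2.75 ≈ 3.60 m.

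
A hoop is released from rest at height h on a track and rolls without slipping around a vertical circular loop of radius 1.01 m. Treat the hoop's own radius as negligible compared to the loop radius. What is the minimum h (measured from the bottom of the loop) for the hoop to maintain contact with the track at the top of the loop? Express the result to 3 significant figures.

For this body I = MR², i.e. k = I/(MR²) = 1.
At the top, contact is just lost when gravity alone supplies the centripetal force: Mg = Mv_top²/r, i.e. v_top² = gr.
With ω = v/R, the kinetic energy at speed v is ½(1+k)Mv² = Mv².
Energy conservation from release (height h) to the top (height 2r): Mgh = Mg(2r) + M·gr.
Thus h_min = 2r + (1+k)r/2 = r(2 + 2/2) = 1.01 × 3 ≈ 3.03 m.

h_min ≈ 3.03 m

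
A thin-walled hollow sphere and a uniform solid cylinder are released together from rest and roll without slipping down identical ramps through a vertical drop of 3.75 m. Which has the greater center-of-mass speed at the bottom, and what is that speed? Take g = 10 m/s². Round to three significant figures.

For rolling without slipping, Mgh = ½(1+k)Mv² where k = I/(MR²), so v = √(2gh/(1+k)).
Thin-walled hollow sphere: k = 2/3, giving v = √(2×10×3.75/1.667) = 6.708 m/s.
Uniform solid cylinder: k = 0.5, giving v = √(2×10×3.75/1.5) = 7.071 m/s.
The smaller k wins: the uniform solid cylinder, at ≈ 7.07 m/s.

the uniform solid cylinder, at v ≈ 7.07 m/s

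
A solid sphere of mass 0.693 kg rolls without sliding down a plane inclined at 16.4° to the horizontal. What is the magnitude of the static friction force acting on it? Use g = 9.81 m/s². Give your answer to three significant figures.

f ≈ 0.548 N

The moment of inertia is (2/5)MR², giving k ≡ I/(MR²) = 0.4.
Along the incline Mg sinθ − f = Ma, and torque about the center fR = Iα = kMR²(a/R) gives f = kMa.
Combining, a = g sinθ/(1+k) and f = kMa = kMg sinθ/(1+k).
f = 0.4 × 0.693 × 9.81 × sin16.4° / 1.4 ≈ 0.548 N.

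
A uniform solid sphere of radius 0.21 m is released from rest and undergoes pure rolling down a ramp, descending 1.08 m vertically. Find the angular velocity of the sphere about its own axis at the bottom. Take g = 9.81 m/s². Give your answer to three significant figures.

With I = (2/5)MR², the ratio k = I/(MR²) is 0.4.
The rolling condition ω = v/R makes the rotational term ½I(v/R)² = ½kMv², so KE_total = ½(1+k)Mv² = (7/10)Mv².
Energy conservation Mgh = ½(1+k)Mv² gives v = √(2gh/(1+k)) = √(2 × 9.81 × 1.08 / 1.4) = 3.89 m/s.
Then ω = v/R = 3.89 / 0.21 ≈ 18.5 rad/s.

ω ≈ 18.5 rad/s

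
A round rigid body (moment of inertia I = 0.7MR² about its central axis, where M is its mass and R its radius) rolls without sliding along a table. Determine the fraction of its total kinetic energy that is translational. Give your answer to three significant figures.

fraction ≈ 0.588

Here I = 0.7MR², so the shape factor k = I/(MR²) = 0.7.
Since ω = v/R, the translational part is ½Mv² and the rotational part is ½I(v/R)² = ½kMv²; the total is ½(1+k)Mv².
The translational fraction is therefore 1/(1+k) = 1/1.7 ≈ 0.588.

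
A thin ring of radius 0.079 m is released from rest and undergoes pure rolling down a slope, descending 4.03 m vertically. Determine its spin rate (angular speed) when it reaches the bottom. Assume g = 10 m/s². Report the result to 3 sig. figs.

ω ≈ 80.4 rad/s

With I = MR², the ratio k = I/(MR²) is 1.
Rolling without slipping gives ω = v/R, so the total kinetic energy is ½Mv² + ½Iω² = ½(1+k)Mv² = Mv².
Energy conservation Mgh = ½(1+k)Mv² gives v = √(2gh/(1+k)) = √(2 × 10 × 4.03 / 2) = 6.348 m/s.
The angular speed follows from ω = v/R = 6.348/0.079 ≈ 80.4 rad/s.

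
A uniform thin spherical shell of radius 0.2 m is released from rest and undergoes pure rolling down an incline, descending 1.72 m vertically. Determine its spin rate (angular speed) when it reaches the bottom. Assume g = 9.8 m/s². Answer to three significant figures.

For this body I = (2/3)MR², i.e. k = I/(MR²) = 2/3.
Pure rolling means v = ωR; then KE = ½Mv² + ½I(v/R)² = ½(1+k)Mv² = (5/6)Mv².
Energy conservation Mgh = ½(1+k)Mv² gives v = √(2gh/(1+k)) = √(2 × 9.8 × 1.72 / 1.667) = 4.497 m/s.
Then ω = v/R = 4.497 / 0.2 ≈ 22.5 rad/s.

ω ≈ 22.5 rad/s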